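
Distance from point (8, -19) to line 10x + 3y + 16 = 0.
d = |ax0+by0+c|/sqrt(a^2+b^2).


|10*8 + 3*(-19) + 16| = |39| = 39
sqrt(100 + 9) = sqrt(109) = 10.4403
d = 39/sqrt(109) = 3.7355

3.7355


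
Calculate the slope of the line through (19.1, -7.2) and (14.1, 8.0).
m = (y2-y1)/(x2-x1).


dy = 8.0 + 7.2 = 15.2
dx = 14.1 - 19.1 = -5
m = 15.2/(-5) = -3.0400

m = -3.0400


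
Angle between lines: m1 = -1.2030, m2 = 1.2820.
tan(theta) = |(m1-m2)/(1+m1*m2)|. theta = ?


m1-m2 = -2.485
1+m1*m2 = -0.542246
tan(theta) = |-2.485/(-0.542246)| = 4.582791
theta = arctan(|-2.485/(-0.542246)|) = 77.6906 degrees (acute angle)

77.6906 degrees


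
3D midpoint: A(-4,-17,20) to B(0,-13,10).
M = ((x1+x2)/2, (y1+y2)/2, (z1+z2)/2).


Mx = (-4+0)/2 = -2.0000
My = (-17- 13)/2 = -15.0000
Mz = (20+10)/2 = 15.0000

M = (-2.0000, -15.0000, 15.0000)


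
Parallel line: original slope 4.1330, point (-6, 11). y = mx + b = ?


Parallel lines have equal slopes.
m2 = 4.1330
b2 = 11 - 4.1330*(-6) = 35.7980

y = 4.1330x + 35.7980


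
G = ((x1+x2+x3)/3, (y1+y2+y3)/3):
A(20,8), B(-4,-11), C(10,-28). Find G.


Gx = (20- 4+10)/3 = 26/3 = 8.6667
Gy = (8- 11- 28)/3 = -31/3 = -10.3333

G = (8.6667, -10.3333)


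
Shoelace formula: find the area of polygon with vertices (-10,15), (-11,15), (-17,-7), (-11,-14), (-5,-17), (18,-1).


sum(xi*y_{i+1}) = -10*15 - 11*(-7) - 17*(-14) - 11*(-17) - 5*(-1) + 18*15 = 627
sum(yi*x_{i+1}) = 15*(-11) + 15*(-17) - 7*(-11) - 14*(-5) - 17*18 - 1*(-10) = -569
Area = |627 + 569|/2 = 1196/2 = 598.0000

598.0000 sq units


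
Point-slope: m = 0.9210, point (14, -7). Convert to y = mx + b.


y + 7 = 0.9210(x - 14)
y = 0.9210x - 7 - 0.9210*14
y = 0.9210x - 19.8940

y = 0.9210x - 19.8940


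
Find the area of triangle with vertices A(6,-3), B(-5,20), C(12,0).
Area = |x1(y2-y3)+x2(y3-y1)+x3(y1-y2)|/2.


6*(20-0) = 120
-5*(0+ 3) = -15
12*(-3-20) = -276
sum = -171
Area = |-171|/2 = 85.5000

85.5000 sq units


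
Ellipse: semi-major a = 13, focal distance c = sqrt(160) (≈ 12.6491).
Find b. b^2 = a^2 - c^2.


b^2 = 13^2 - (sqrt(160))^2 = 169 - 160 = 9
b = sqrt(9) = 3

b = 3


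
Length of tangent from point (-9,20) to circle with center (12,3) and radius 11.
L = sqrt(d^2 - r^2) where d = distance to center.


d = sqrt((-9-12)^2 + (20-3)^2) = sqrt(441+289) = 27.0185
L = sqrt(730.0000 - 121) = sqrt(609.0000) = 24.6779

24.6779


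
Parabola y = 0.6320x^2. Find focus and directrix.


a = 0.6320
1/(4a) = 0.3956
Focus = (0, 0.3956)
Directrix: y = -0.3956

Focus = (0, 0.3956), Directrix: y = -0.3956


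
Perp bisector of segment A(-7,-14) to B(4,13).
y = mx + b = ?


Midpoint = (-1.5, -0.5)
Slope of AB = dy/dx = 27/11 = 2.4545
Perp slope = -dx/dy = -11/27 = -0.4074
b = My - (perp slope)*Mx = -0.5 + (11*(-1.5))/27 = -0.5 - 0.6111 = -1.1111

y = -0.4074x - 1.1111


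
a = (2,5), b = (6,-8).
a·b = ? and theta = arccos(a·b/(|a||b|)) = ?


a·b = 2*6 + 5*(-8) = 12 - 40 = -28
|a| = sqrt(4+25) = 5.3852
|b| = sqrt(36+64) = 10.0000
cos(theta) = -28/(sqrt(29)*sqrt(100)) = -28/sqrt(2900) = -0.519947
theta = arccos(-28/sqrt(2900)) = 121.3287 degrees

a·b = -28, theta = 121.3287 deg


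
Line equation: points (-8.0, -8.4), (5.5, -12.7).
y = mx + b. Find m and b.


m = (-4.3)/(13.5) = -0.3185
b = y1 - m*x1 = -8.4 - (-4.3*(-8.0))/(13.5) = -8.4 - 2.5481 = -10.9481

y = -0.3185x - 10.9481


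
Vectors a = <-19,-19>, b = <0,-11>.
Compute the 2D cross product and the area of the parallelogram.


cross = -19*(-11) + 19*0 = 209 - 0 = 209
Parallelogram area = |209| = 209

cross = 209, parallelogram area = 209


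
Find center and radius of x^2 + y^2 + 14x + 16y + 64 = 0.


h = -D/2 = -14/2 = -7
k = -E/2 = -16/2 = -8
r^2 = h^2 + k^2 - F = 49 + 64 - 64 = 49
r = 7

Center (-7, -8), radius = 7


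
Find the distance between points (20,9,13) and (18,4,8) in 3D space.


dx=-2, dy=-5, dz=-5
d = sqrt(4+25+25) = sqrt(54) = 7.3485

7.3485


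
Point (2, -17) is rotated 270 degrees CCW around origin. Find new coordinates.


cos(270) = 0, sin(270) = -1
x' = 2*0 + 17*(-1) = -17
y' = 2*(-1) - 17*0 = -2

(-17, -2)


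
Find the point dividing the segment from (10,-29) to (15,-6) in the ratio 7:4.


Px = (7*15 + 4*10)/11 = 145/11 = 13.1818
Py = (7*(-6) + 4*(-29))/11 = -158/11 = -14.3636

P = (13.1818, -14.3636)


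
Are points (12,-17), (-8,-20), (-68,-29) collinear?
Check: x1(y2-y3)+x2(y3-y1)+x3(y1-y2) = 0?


12*(-20+ 29) - 8*(-29+ 17) - 68*(-17+ 20)
= 108 + 96 - 204 = 0

Yes, collinear (determinant = 0)


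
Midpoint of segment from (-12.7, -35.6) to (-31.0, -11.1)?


Mx = (-12.7 - 31.0)/2 = -43.7/2 = -21.8500
My = (-35.6 - 11.1)/2 = -46.7/2 = -23.3500

(-21.8500, -23.3500)


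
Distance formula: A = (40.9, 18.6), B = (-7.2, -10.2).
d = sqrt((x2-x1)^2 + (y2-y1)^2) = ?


dx = -7.2 - 40.9 = -48.1
dy = -10.2 - 18.6 = -28.8
d = sqrt(2313.61 + 829.44) = sqrt(3143.05) = 56.0629

56.0629


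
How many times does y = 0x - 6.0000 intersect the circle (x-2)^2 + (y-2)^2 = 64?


Substitute y = 0x - 6.0000: (x-2)^2 + (0x- 6.0000-2)^2 = 64
Expand to Ax^2 + Bx + C = 0, where b-k = -8
A = 1+m^2 = 1
B = 2(m(b-k) - h) = 2(0*(-8) - 2) = -4
C = h^2 + (b-k)^2 - r^2 = 4 + 64 - 64 = 4
disc = B^2-4AC = 16.0000 - 16.0000 = 0
disc = 0

1 intersection point (tangent)


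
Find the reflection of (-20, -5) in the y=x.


Reflection rule for y=x: (y, x)
(-20, -5) -> (-5, -20)

(-5, -20)


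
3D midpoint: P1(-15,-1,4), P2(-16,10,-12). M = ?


Mx = (-15- 16)/2 = -15.5000
My = (-1+10)/2 = 4.5000
Mz = (4- 12)/2 = -4.0000

M = (-15.5000, 4.5000, -4.0000)


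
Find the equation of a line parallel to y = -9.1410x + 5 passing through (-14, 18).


Parallel lines have equal slopes.
m2 = -9.1410
b2 = 18 + 9.1410*(-14) = -109.9740

y = -9.1410x - 109.9740


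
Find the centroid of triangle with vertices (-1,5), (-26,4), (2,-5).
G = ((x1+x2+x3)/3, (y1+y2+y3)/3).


Gx = (-1- 26+2)/3 = -25/3 = -8.3333
Gy = (5+4- 5)/3 = 4/3 = 1.3333

G = (-8.3333, 1.3333)


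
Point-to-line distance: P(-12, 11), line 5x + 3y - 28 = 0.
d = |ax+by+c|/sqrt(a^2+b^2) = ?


|5*(-12) + 3*11 - 28| = |-55| = 55
sqrt(25 + 9) = sqrt(34) = 5.8310
d = 55/sqrt(34) = 9.4324

9.4324


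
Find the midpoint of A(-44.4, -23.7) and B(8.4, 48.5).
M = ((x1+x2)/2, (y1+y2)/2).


Mx = (-44.4 + 8.4)/2 = -36.0/2 = -18.0000
My = (-23.7 + 48.5)/2 = 24.8/2 = 12.4000

(-18.0000, 12.4000)


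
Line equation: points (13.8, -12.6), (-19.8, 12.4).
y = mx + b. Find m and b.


m = (25.0)/(-33.6) = -0.7440
b = y1 - m*x1 = -12.6 - (25.0*13.8)/(-33.6) = -12.6 + 10.2679 = -2.3321

y = -0.7440x - 2.3321


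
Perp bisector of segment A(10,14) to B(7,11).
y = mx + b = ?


Midpoint = (8.5, 12.5)
Slope of AB = dy/dx = -3/(-3) = 1.0000
Perp slope = -dx/dy = -3/3 = -1.0000
b = My - (perp slope)*Mx = 12.5 + (-3*8.5)/(-3) = 12.5 + 8.5000 = 21.0000

y = -1.0000x + 21.0000


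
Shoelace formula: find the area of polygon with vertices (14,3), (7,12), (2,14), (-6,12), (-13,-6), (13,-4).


sum(xi*y_{i+1}) = 14*12 + 7*14 + 2*12 - 6*(-6) - 13*(-4) + 13*3 = 417
sum(yi*x_{i+1}) = 3*7 + 12*2 + 14*(-6) + 12*(-13) - 6*13 - 4*14 = -329
Area = |417 + 329|/2 = 746/2 = 373.0000

373.0000 sq units


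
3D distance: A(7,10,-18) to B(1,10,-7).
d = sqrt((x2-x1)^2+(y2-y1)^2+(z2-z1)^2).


dx=-6, dy=0, dz=11
d = sqrt(36+0+121) = sqrt(157) = 12.5300

12.5300


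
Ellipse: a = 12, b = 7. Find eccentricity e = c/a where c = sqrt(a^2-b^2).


c = sqrt(144-49) = sqrt(95) = 9.7468
e = c/a = sqrt(95)/12 = 0.8122

e = 0.8122


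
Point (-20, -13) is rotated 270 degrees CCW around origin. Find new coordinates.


cos(270) = 0, sin(270) = -1
x' = -20*0 + 13*(-1) = -13
y' = -20*(-1) - 13*0 = 20

(-13, 20)


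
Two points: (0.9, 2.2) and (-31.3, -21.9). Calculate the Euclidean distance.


dx = -31.3 - 0.9 = -32.2
dy = -21.9 - 2.2 = -24.1
d = sqrt(1036.84 + 580.81) = sqrt(1617.65) = 40.2200

40.2200


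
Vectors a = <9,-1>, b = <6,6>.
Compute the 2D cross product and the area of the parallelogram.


cross = 9*6 + 1*6 = 54 + 6 = 60
Parallelogram area = |60| = 60

cross = 60, parallelogram area = 60


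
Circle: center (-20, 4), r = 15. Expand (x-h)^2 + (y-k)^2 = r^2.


(x+ 20)^2 + (y-4)^2 = 15^2
D = -2h = 40, E = -2k = -8
F = h^2+k^2-r^2 = 400+16-225 = 191

x^2 + y^2 + 40x - 8y + 191 = 0


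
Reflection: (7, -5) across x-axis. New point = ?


Reflection rule for x-axis: (x, -y)
(7, -5) -> (7, 5)

(7, 5)


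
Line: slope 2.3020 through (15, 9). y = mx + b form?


y - 9 = 2.3020(x - 15)
y = 2.3020x + 9 - 2.3020*15
y = 2.3020x - 25.5300

y = 2.3020x - 25.5300


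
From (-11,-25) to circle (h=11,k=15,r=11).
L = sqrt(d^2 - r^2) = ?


d = sqrt((-11-11)^2 + (-25-15)^2) = sqrt(484+1600) = 45.6508
L = sqrt(2084.0000 - 121) = sqrt(1963.0000) = 44.3058

44.3058


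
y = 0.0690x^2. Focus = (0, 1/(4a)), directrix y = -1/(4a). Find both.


a = 0.0690
1/(4a) = 3.6232
Focus = (0, 3.6232)
Directrix: y = -3.6232

Focus = (0, 3.6232), Directrix: y = -3.6232


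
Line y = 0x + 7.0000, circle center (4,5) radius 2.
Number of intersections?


Substitute y = 0x + 7.0000: (x-4)^2 + (0x+7.0000-5)^2 = 4
Expand to Ax^2 + Bx + C = 0, where b-k = 2
A = 1+m^2 = 1
B = 2(m(b-k) - h) = 2(0*2 - 4) = -8
C = h^2 + (b-k)^2 - r^2 = 16 + 4 - 4 = 16
disc = B^2-4AC = 64.0000 - 64.0000 = 0
disc = 0

1 intersection point (tangent)


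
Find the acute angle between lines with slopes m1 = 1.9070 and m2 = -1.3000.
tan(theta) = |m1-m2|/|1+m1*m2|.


m1-m2 = 3.207
1+m1*m2 = -1.4791
tan(theta) = |3.207/(-1.4791)| = 2.168210
theta = arctan(|3.207/(-1.4791)|) = 65.2404 degrees (acute angle)

65.2404 degrees


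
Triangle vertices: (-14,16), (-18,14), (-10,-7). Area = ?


-14*(14+ 7) = -294
-18*(-7-16) = 414
-10*(16-14) = -20
sum = 100
Area = |100|/2 = 50.0000

50.0000 sq units


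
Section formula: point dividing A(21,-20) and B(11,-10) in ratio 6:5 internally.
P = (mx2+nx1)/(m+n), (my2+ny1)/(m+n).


Px = (6*11 + 5*21)/11 = 171/11 = 15.5455
Py = (6*(-10) + 5*(-20))/11 = -160/11 = -14.5455

P = (15.5455, -14.5455)


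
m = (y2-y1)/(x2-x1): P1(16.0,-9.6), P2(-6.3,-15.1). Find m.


dy = -15.1 + 9.6 = -5.5
dx = -6.3 - 16.0 = -22.3
m = -5.5/(-22.3) = 0.2466

m = 0.2466


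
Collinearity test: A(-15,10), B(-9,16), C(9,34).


-15*(16-34) - 9*(34-10) + 9*(10-16)
= 270 - 216 - 54 = 0

Yes, collinear (determinant = 0)


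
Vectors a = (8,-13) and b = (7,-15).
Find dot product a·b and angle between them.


a·b = 8*7 - 13*(-15) = 56 + 195 = 251
|a| = sqrt(64+169) = 15.2643
|b| = sqrt(49+225) = 16.5529
cos(theta) = 251/(sqrt(233)*sqrt(274)) = 251/sqrt(63842) = 0.993392
theta = arccos(251/sqrt(63842)) = 6.5906 degrees

a·b = 251, theta = 6.5906 deg


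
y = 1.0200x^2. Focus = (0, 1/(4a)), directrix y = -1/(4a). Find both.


a = 1.0200
1/(4a) = 0.2451
Focus = (0, 0.2451)
Directrix: y = -0.2451

Focus = (0, 0.2451), Directrix: y = -0.2451


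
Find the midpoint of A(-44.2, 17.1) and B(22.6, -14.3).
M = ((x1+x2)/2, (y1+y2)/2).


Mx = (-44.2 + 22.6)/2 = -21.6/2 = -10.8000
My = (17.1 - 14.3)/2 = 2.8/2 = 1.4000

(-10.8000, 1.4000)


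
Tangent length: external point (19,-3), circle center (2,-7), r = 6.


d = sqrt((19-2)^2 + (-3+ 7)^2) = sqrt(289+16) = 17.4642
L = sqrt(305.0000 - 36) = sqrt(269.0000) = 16.4012

16.4012


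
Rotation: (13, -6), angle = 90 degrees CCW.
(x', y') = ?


cos(90) = 0, sin(90) = 1
x' = 13*0 + 6*1 = 6
y' = 13*1 - 6*0 = 13

(6, 13)


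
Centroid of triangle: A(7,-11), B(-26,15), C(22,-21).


Gx = (7- 26+22)/3 = 3/3 = 1.0000
Gy = (-11+15- 21)/3 = -17/3 = -5.6667

G = (1.0000, -5.6667)


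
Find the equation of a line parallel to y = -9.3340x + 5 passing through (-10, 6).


Parallel lines have equal slopes.
m2 = -9.3340
b2 = 6 + 9.3340*(-10) = -87.3400

y = -9.3340x - 87.3400


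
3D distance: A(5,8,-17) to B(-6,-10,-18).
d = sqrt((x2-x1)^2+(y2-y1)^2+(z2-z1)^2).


dx=-11, dy=-18, dz=-1
d = sqrt(121+324+1) = sqrt(446) = 21.1187

21.1187


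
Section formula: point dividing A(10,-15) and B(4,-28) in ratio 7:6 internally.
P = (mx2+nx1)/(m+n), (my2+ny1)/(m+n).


Px = (7*4 + 6*10)/13 = 88/13 = 6.7692
Py = (7*(-28) + 6*(-15))/13 = -286/13 = -22.0000

P = (6.7692, -22.0000)


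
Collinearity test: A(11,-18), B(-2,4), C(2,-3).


11*(4+ 3) - 2*(-3+ 18) + 2*(-18-4)
= 77 - 30 - 44 = 3

No, not collinear (determinant = 3)


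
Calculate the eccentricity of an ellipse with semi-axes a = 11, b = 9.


c = sqrt(121-81) = sqrt(40) = 6.3246
e = c/a = sqrt(40)/11 = 0.5750

e = 0.5750


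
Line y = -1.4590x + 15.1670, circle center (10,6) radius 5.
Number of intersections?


Substitute y = -1.4590x + 15.1670: (x-10)^2 + (-1.4590x+15.1670-6)^2 = 25
Expand to Ax^2 + Bx + C = 0, where b-k = 9.167
A = 1+m^2 = 3.128681
B = 2(m(b-k) - h) = 2(-1.4590*9.167 - 10) = -46.749306
C = h^2 + (b-k)^2 - r^2 = 100 + 84.033889 - 25 = 159.033889
disc = B^2-4AC = 2185.4976 - 1990.2652 = 195.2324
disc > 0

2 intersection points


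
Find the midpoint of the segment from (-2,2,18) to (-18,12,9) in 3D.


Mx = (-2- 18)/2 = -10.0000
My = (2+12)/2 = 7.0000
Mz = (18+9)/2 = 13.5000

M = (-10.0000, 7.0000, 13.5000)


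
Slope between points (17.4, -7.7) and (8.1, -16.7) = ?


dy = -16.7 + 7.7 = -9.0
dx = 8.1 - 17.4 = -9.3
m = -9.0/(-9.3) = 0.9677

m = 0.9677


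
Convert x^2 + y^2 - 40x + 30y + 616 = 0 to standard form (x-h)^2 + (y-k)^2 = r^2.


h = -D/2 = 40/2 = 20
k = -E/2 = -30/2 = -15
r^2 = h^2 + k^2 - F = 400 + 225 - 616 = 9
r = 3

Center (20, -15), radius = 3


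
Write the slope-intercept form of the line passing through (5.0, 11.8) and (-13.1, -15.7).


m = (-27.5)/(-18.1) = 1.5193
b = y1 - m*x1 = 11.8 - (-27.5*5.0)/(-18.1) = 11.8 - 7.5967 = 4.2033

y = 1.5193x + 4.2033


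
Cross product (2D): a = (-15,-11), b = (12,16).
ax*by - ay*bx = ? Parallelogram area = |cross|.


cross = -15*16 + 11*12 = -240 + 132 = -108
Parallelogram area = |-108| = 108

cross = -108, parallelogram area = 108


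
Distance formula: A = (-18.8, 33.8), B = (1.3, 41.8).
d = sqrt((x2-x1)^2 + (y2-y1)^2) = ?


dx = 1.3 + 18.8 = 20.1
dy = 41.8 - 33.8 = 8.0
d = sqrt(404.01 + 64.0) = sqrt(468.01) = 21.6335

21.6335


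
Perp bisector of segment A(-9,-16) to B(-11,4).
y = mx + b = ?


Midpoint = (-10, -6)
Slope of AB = dy/dx = 20/(-2) = -10.0000
Perp slope = -dx/dy = 2/20 = 0.1000
b = My - (perp slope)*Mx = -6 + (-2*(-10))/20 = -6 + 1.0000 = -5.0000

y = 0.1000x - 5.0000


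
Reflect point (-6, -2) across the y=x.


Reflection rule for y=x: (y, x)
(-6, -2) -> (-2, -6)

(-2, -6)


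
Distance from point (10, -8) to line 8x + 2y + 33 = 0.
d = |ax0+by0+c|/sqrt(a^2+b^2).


|8*10 + 2*(-8) + 33| = |97| = 97
sqrt(64 + 4) = sqrt(68) = 8.2462
d = 97/sqrt(68) = 11.7630

11.7630


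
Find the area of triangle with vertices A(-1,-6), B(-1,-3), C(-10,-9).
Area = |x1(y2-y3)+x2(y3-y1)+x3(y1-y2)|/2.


-1*(-3+ 9) = -6
-1*(-9+ 6) = 3
-10*(-6+ 3) = 30
sum = 27
Area = |27|/2 = 13.5000

13.5000 sq units


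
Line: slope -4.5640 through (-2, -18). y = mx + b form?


y + 18 = -4.5640(x + 2)
y = -4.5640x - 18 + 4.5640*(-2)
y = -4.5640x - 27.1280

y = -4.5640x - 27.1280


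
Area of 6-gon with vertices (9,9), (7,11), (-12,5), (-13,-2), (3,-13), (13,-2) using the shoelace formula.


sum(xi*y_{i+1}) = 9*11 + 7*5 - 12*(-2) - 13*(-13) + 3*(-2) + 13*9 = 438
sum(yi*x_{i+1}) = 9*7 + 11*(-12) + 5*(-13) - 2*3 - 13*13 - 2*9 = -327
Area = |438 + 327|/2 = 765/2 = 382.5000

382.5000 sq units


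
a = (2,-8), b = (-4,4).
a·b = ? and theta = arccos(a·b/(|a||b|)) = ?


a·b = 2*(-4) - 8*4 = -8 - 32 = -40
|a| = sqrt(4+64) = 8.2462
|b| = sqrt(16+16) = 5.6569
cos(theta) = -40/(sqrt(68)*sqrt(32)) = -40/sqrt(2176) = -0.857493
theta = arccos(-40/sqrt(2176)) = 149.0362 degrees

a·b = -40, theta = 149.0362 deg


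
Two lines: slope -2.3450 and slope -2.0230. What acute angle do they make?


m1-m2 = -0.322
1+m1*m2 = 5.743935
tan(theta) = |-0.322/5.743935| = 0.056059
theta = arctan(|-0.322/5.743935|) = 3.2086 degrees (acute angle)

3.2086 degrees


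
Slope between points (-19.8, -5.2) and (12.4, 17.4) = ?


dy = 17.4 + 5.2 = 22.6
dx = 12.4 + 19.8 = 32.2
m = 22.6/32.2 = 0.7019

m = 0.7019


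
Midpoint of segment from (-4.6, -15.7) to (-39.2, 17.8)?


Mx = (-4.6 - 39.2)/2 = -43.8/2 = -21.9000
My = (-15.7 + 17.8)/2 = 2.1/2 = 1.0500

(-21.9000, 1.0500)


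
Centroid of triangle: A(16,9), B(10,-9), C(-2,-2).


Gx = (16+10- 2)/3 = 24/3 = 8.0000
Gy = (9- 9- 2)/3 = -2/3 = -0.6667

G = (8.0000, -0.6667)


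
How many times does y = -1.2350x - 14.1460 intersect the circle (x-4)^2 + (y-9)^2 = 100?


Substitute y = -1.2350x - 14.1460: (x-4)^2 + (-1.2350x- 14.1460-9)^2 = 100
Expand to Ax^2 + Bx + C = 0, where b-k = -23.146
A = 1+m^2 = 2.525225
B = 2(m(b-k) - h) = 2(-1.2350*(-23.146) - 4) = 49.17062
C = h^2 + (b-k)^2 - r^2 = 16 + 535.737316 - 100 = 451.737316
disc = B^2-4AC = 2417.7499 - 4562.9535 = -2145.2036
disc < 0

0 intersection points


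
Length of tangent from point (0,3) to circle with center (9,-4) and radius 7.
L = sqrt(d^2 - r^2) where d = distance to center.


d = sqrt((0-9)^2 + (3+ 4)^2) = sqrt(81+49) = 11.4018
L = sqrt(130.0000 - 49) = sqrt(81.0000) = 9.0000

9.0000


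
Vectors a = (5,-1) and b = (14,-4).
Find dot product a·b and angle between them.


a·b = 5*14 - 1*(-4) = 70 + 4 = 74
|a| = sqrt(25+1) = 5.0990
|b| = sqrt(196+16) = 14.5602
cos(theta) = 74/(sqrt(26)*sqrt(212)) = 74/sqrt(5512) = 0.996729
theta = arccos(74/sqrt(5512)) = 4.6355 degrees

a·b = 74, theta = 4.6355 deg


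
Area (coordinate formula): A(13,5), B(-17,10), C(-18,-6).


13*(10+ 6) = 208
-17*(-6-5) = 187
-18*(5-10) = 90
sum = 485
Area = |485|/2 = 242.5000

242.5000 sq units


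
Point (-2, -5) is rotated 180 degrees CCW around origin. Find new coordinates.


cos(180) = -1, sin(180) = 0
x' = -2*(-1) + 5*0 = 2
y' = -2*0 - 5*(-1) = 5

(2, 5)


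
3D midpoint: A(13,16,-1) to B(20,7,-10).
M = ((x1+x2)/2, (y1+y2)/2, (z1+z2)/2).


Mx = (13+20)/2 = 16.5000
My = (16+7)/2 = 11.5000
Mz = (-1- 10)/2 = -5.5000

M = (16.5000, 11.5000, -5.5000)


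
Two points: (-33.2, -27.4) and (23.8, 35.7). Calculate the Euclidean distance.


dx = 23.8 + 33.2 = 57.0
dy = 35.7 + 27.4 = 63.1
d = sqrt(3249.0 + 3981.61) = sqrt(7230.61) = 85.0330

85.0330


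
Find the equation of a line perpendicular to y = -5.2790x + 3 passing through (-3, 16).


Perpendicular slope = -1/m1 = -1/(-5.2790) = 0.1894
b2 = y0 - m2*x0 = 16 - 3/(-5.2790) = 16 + 0.5683 = 16.5683

y = 0.1894x + 16.5683


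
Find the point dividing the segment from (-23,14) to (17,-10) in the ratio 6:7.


Px = (6*17 + 7*(-23))/13 = -59/13 = -4.5385
Py = (6*(-10) + 7*14)/13 = 38/13 = 2.9231

P = (-4.5385, 2.9231)


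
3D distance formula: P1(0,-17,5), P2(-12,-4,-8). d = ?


dx=-12, dy=13, dz=-13
d = sqrt(144+169+169) = sqrt(482) = 21.9545

21.9545


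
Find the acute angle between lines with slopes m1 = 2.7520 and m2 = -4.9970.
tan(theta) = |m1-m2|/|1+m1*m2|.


m1-m2 = 7.749
1+m1*m2 = -12.751744
tan(theta) = |7.749/(-12.751744)| = 0.607682
theta = arctan(|7.749/(-12.751744)|) = 31.2863 degrees (acute angle)

31.2863 degrees


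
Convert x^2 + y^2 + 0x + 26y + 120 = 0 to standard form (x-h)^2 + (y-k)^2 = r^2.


h = -D/2 = 0/2 = 0
k = -E/2 = -26/2 = -13
r^2 = h^2 + k^2 - F = 0 + 169 - 120 = 49
r = 7

Center (0, -13), radius = 7


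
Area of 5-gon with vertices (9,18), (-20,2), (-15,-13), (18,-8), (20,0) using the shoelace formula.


sum(xi*y_{i+1}) = 9*2 - 20*(-13) - 15*(-8) + 18*0 + 20*18 = 758
sum(yi*x_{i+1}) = 18*(-20) + 2*(-15) - 13*18 - 8*20 + 0*9 = -784
Area = |758 + 784|/2 = 1542/2 = 771.0000

771.0000 sq units


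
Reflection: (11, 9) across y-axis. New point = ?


Reflection rule for y-axis: (-x, y)
(11, 9) -> (-11, 9)

(-11, 9)


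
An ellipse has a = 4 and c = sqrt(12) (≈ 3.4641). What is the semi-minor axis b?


b^2 = 4^2 - (sqrt(12))^2 = 16 - 12 = 4
b = sqrt(4) = 2

b = 2


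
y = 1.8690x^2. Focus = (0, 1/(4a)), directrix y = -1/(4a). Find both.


a = 1.8690
1/(4a) = 0.1338
Focus = (0, 0.1338)
Directrix: y = -0.1338

Focus = (0, 0.1338), Directrix: y = -0.1338


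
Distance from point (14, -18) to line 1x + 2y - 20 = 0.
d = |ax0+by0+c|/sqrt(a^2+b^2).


|1*14 + 2*(-18) - 20| = |-42| = 42
sqrt(1 + 4) = sqrt(5) = 2.2361
d = 42/sqrt(5) = 18.7830

18.7830


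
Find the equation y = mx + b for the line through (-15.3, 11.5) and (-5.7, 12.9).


m = (1.4)/(9.6) = 0.1458
b = y1 - m*x1 = 11.5 - (1.4*(-15.3))/(9.6) = 11.5 + 2.2313 = 13.7313

y = 0.1458x + 13.7313


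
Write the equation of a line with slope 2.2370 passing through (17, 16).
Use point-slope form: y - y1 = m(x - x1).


y - 16 = 2.2370(x - 17)
y = 2.2370x + 16 - 2.2370*17
y = 2.2370x - 22.0290

y = 2.2370x - 22.0290


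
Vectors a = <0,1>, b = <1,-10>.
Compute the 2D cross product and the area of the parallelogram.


cross = 0*(-10) - 1*1 = 0 - 1 = -1
Parallelogram area = |-1| = 1

cross = -1, parallelogram area = 1


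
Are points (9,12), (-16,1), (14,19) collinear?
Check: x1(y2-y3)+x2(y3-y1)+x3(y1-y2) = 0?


9*(1-19) - 16*(19-12) + 14*(12-1)
= -162 - 112 + 154 = -120

No, not collinear (determinant = -120)


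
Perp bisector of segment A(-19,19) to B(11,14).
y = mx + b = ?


Midpoint = (-4, 16.5)
Slope of AB = dy/dx = -5/30 = -0.1667
Perp slope = -dx/dy = 30/5 = 6.0000
b = My - (perp slope)*Mx = 16.5 + (30*(-4))/(-5) = 16.5 + 24.0000 = 40.5000

y = 6.0000x + 40.5000


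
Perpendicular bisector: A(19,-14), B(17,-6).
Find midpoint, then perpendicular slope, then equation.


Midpoint = (18, -10)
Slope of AB = dy/dx = 8/(-2) = -4.0000
Perp slope = -dx/dy = 2/8 = 0.2500
b = My - (perp slope)*Mx = -10 + (-2*18)/8 = -10 - 4.5000 = -14.5000

y = 0.2500x - 14.5000


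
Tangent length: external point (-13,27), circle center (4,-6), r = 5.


d = sqrt((-13-4)^2 + (27+ 6)^2) = sqrt(289+1089) = 37.1214
L = sqrt(1378.0000 - 25) = sqrt(1353.0000) = 36.7831

36.7831


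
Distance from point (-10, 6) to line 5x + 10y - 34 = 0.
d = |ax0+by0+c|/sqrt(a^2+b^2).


|5*(-10) + 10*6 - 34| = |-24| = 24
sqrt(25 + 100) = sqrt(125) = 11.1803
d = 24/sqrt(125) = 2.1466

2.1466


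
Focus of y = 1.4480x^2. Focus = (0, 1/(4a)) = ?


a = 1.4480
4a = 5.7920
focus = (0, 1/5.7920) = (0, 0.1727)

Focus = (0, 0.1727)


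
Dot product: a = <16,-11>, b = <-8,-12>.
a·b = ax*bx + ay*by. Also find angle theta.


a·b = 16*(-8) - 11*(-12) = -128 + 132 = 4
|a| = sqrt(256+121) = 19.4165
|b| = sqrt(64+144) = 14.4222
cos(theta) = 4/(sqrt(377)*sqrt(208)) = 4/sqrt(78416) = 0.014284
theta = arccos(4/sqrt(78416)) = 89.1815 degrees

a·b = 4, theta = 89.1815 deg


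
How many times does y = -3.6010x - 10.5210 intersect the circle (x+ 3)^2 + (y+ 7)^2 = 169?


Substitute y = -3.6010x - 10.5210: (x+ 3)^2 + (-3.6010x- 10.5210+ 7)^2 = 169
Expand to Ax^2 + Bx + C = 0, where b-k = -3.521
A = 1+m^2 = 13.967201
B = 2(m(b-k) - h) = 2(-3.6010*(-3.521) + 3) = 31.358242
C = h^2 + (b-k)^2 - r^2 = 9 + 12.397441 - 169 = -147.602559
disc = B^2-4AC = 983.3393 + 8246.3784 = 9229.7177
disc > 0

2 intersection points


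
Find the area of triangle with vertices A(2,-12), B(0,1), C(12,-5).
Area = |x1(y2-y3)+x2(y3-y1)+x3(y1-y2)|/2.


2*(1+ 5) = 12
0*(-5+ 12) = 0
12*(-12-1) = -156
sum = -144
Area = |-144|/2 = 72.0000

72.0000 sq units


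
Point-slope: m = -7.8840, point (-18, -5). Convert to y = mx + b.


y + 5 = -7.8840(x + 18)
y = -7.8840x - 5 + 7.8840*(-18)
y = -7.8840x - 146.9120

y = -7.8840x - 146.9120


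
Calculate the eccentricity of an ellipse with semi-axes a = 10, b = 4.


c = sqrt(100-16) = sqrt(84) = 9.1652
e = c/a = sqrt(84)/10 = 0.9165

e = 0.9165


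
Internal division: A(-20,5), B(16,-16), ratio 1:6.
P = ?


Px = (1*16 + 6*(-20))/7 = -104/7 = -14.8571
Py = (1*(-16) + 6*5)/7 = 14/7 = 2.0000

P = (-14.8571, 2.0000)


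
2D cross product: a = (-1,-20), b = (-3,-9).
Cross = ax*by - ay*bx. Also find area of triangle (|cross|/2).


cross = -1*(-9) + 20*(-3) = 9 - 60 = -51
Triangle area = |-51|/2 = 51/2 = 25.5000

cross = -51, triangle area = 25.5000


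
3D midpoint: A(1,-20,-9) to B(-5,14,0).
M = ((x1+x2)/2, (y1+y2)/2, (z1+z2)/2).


Mx = (1- 5)/2 = -2.0000
My = (-20+14)/2 = -3.0000
Mz = (-9+0)/2 = -4.5000

M = (-2.0000, -3.0000, -4.5000)


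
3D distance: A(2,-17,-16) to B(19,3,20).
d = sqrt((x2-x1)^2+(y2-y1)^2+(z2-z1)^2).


dx=17, dy=20, dz=36
d = sqrt(289+400+1296) = sqrt(1985) = 44.5533

44.5533


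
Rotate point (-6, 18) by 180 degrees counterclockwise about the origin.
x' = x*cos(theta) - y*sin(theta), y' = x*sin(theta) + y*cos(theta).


cos(180) = -1, sin(180) = 0
x' = -6*(-1) - 18*0 = 6
y' = -6*0 + 18*(-1) = -18

(6, -18)


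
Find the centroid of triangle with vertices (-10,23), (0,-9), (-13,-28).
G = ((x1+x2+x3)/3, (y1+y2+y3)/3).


Gx = (-10+0- 13)/3 = -23/3 = -7.6667
Gy = (23- 9- 28)/3 = -14/3 = -4.6667

G = (-7.6667, -4.6667)


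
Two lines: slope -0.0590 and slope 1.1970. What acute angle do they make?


m1-m2 = -1.256
1+m1*m2 = 0.929377
tan(theta) = |-1.256/0.929377| = 1.351443
theta = arctan(|-1.256/0.929377|) = 53.5004 degrees (acute angle)

53.5004 degrees


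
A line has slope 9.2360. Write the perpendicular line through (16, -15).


Perpendicular slope = -1/m1 = -1/9.2360 = -0.1083
b2 = y0 - m2*x0 = -15 + 16/9.2360 = -15 + 1.7324 = -13.2676

y = -0.1083x - 13.2676


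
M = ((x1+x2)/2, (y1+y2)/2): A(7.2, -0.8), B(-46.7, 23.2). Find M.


Mx = (7.2 - 46.7)/2 = -39.5/2 = -19.7500
My = (-0.8 + 23.2)/2 = 22.4/2 = 11.2000

(-19.7500, 11.2000)


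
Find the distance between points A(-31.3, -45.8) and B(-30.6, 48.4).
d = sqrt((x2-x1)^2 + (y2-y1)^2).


dx = -30.6 + 31.3 = 0.7
dy = 48.4 + 45.8 = 94.2
d = sqrt(0.49 + 8873.64) = sqrt(8874.13) = 94.2026

94.2026


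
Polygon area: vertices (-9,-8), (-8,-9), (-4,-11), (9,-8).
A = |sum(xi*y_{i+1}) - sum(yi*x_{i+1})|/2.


sum(xi*y_{i+1}) = -9*(-9) - 8*(-11) - 4*(-8) + 9*(-8) = 129
sum(yi*x_{i+1}) = -8*(-8) - 9*(-4) - 11*9 - 8*(-9) = 73
Area = |129 - 73|/2 = 56/2 = 28.0000

28.0000 sq units


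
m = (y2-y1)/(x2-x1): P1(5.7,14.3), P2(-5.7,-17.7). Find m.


dy = -17.7 - 14.3 = -32.0
dx = -5.7 - 5.7 = -11.4
m = -32.0/(-11.4) = 2.8070

m = 2.8070


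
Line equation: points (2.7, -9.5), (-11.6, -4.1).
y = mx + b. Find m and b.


m = (5.4)/(-14.3) = -0.3776
b = y1 - m*x1 = -9.5 - (5.4*2.7)/(-14.3) = -9.5 + 1.0196 = -8.4804

y = -0.3776x - 8.4804


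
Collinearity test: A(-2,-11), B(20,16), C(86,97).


-2*(16-97) + 20*(97+ 11) + 86*(-11-16)
= 162 + 2160 - 2322 = 0

Yes, collinear (determinant = 0)


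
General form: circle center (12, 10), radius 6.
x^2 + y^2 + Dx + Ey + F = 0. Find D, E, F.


(x-12)^2 + (y-10)^2 = 6^2
D = -2h = -24, E = -2k = -20
F = h^2+k^2-r^2 = 144+100-36 = 208

D = -24, E = -20, F = 208


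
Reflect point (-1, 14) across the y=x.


Reflection rule for y=x: (y, x)
(-1, 14) -> (14, -1)

(14, -1)


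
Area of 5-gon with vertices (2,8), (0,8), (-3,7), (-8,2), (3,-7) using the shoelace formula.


sum(xi*y_{i+1}) = 2*8 + 0*7 - 3*2 - 8*(-7) + 3*8 = 90
sum(yi*x_{i+1}) = 8*0 + 8*(-3) + 7*(-8) + 2*3 - 7*2 = -88
Area = |90 + 88|/2 = 178/2 = 89.0000

89.0000 sq units


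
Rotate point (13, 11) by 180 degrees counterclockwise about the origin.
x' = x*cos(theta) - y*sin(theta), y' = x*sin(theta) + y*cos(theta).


cos(180) = -1, sin(180) = 0
x' = 13*(-1) - 11*0 = -13
y' = 13*0 + 11*(-1) = -11

(-13, -11)


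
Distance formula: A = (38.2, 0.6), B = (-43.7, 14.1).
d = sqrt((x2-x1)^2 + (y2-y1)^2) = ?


dx = -43.7 - 38.2 = -81.9
dy = 14.1 - 0.6 = 13.5
d = sqrt(6707.61 + 182.25) = sqrt(6889.86) = 83.0052

83.0052


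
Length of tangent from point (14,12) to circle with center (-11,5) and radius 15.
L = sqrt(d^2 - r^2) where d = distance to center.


d = sqrt((14+ 11)^2 + (12-5)^2) = sqrt(625+49) = 25.9615
L = sqrt(674.0000 - 225) = sqrt(449.0000) = 21.1896

21.1896


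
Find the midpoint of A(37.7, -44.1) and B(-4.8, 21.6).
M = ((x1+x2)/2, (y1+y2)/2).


Mx = (37.7 - 4.8)/2 = 32.9/2 = 16.4500
My = (-44.1 + 21.6)/2 = -22.5/2 = -11.2500

(16.4500, -11.2500)


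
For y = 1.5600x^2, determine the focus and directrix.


a = 1.5600
1/(4a) = 0.1603
Focus = (0, 0.1603)
Directrix: y = -0.1603

Focus = (0, 0.1603), Directrix: y = -0.1603


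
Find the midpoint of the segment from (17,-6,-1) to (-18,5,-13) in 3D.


Mx = (17- 18)/2 = -0.5000
My = (-6+5)/2 = -0.5000
Mz = (-1- 13)/2 = -7.0000

M = (-0.5000, -0.5000, -7.0000)


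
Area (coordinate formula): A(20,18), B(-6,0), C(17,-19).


20*(0+ 19) = 380
-6*(-19-18) = 222
17*(18-0) = 306
sum = 908
Area = |908|/2 = 454.0000

454.0000 sq units


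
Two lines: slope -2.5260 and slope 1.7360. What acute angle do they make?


m1-m2 = -4.262
1+m1*m2 = -3.385136
tan(theta) = |-4.262/(-3.385136)| = 1.259034
theta = arctan(|-4.262/(-3.385136)|) = 51.5413 degrees (acute angle)

51.5413 degrees


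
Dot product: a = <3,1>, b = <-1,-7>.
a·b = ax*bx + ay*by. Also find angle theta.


a·b = 3*(-1) + 1*(-7) = -3 - 7 = -10
|a| = sqrt(9+1) = 3.1623
|b| = sqrt(1+49) = 7.0711
cos(theta) = -10/(sqrt(10)*sqrt(50)) = -10/sqrt(500) = -0.447214
theta = arccos(-10/sqrt(500)) = 116.5651 degrees

a·b = -10, theta = 116.5651 deg


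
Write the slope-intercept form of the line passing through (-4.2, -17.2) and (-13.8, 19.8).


m = (37.0)/(-9.6) = -3.8542
b = y1 - m*x1 = -17.2 - (37.0*(-4.2))/(-9.6) = -17.2 - 16.1875 = -33.3875

y = -3.8542x - 33.3875


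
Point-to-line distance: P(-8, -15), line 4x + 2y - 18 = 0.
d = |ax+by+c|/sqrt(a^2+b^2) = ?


|4*(-8) + 2*(-15) - 18| = |-80| = 80
sqrt(16 + 4) = sqrt(20) = 4.4721
d = 80/sqrt(20) = 17.8885

17.8885


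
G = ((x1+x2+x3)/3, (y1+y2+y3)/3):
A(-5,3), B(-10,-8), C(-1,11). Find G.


Gx = (-5- 10- 1)/3 = -16/3 = -5.3333
Gy = (3- 8+11)/3 = 6/3 = 2.0000

G = (-5.3333, 2.0000)


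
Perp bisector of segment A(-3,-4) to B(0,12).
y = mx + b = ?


Midpoint = (-1.5, 4)
Slope of AB = dy/dx = 16/3 = 5.3333
Perp slope = -dx/dy = -3/16 = -0.1875
b = My - (perp slope)*Mx = 4 + (3*(-1.5))/16 = 4 - 0.2812 = 3.7188

y = -0.1875x + 3.7188


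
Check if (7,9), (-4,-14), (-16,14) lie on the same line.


7*(-14-14) - 4*(14-9) - 16*(9+ 14)
= -196 - 20 - 368 = -584

No, not collinear (determinant = -584)


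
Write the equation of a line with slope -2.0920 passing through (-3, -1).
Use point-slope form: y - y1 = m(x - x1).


y + 1 = -2.0920(x + 3)
y = -2.0920x - 1 + 2.0920*(-3)
y = -2.0920x - 7.2760

y = -2.0920x - 7.2760


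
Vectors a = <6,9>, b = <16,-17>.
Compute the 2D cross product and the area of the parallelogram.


cross = 6*(-17) - 9*16 = -102 - 144 = -246
Parallelogram area = |-246| = 246

cross = -246, parallelogram area = 246


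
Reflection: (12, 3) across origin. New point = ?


Reflection rule for origin: (-x, -y)
(12, 3) -> (-12, -3)

(-12, -3)


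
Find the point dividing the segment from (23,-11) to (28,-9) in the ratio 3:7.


Px = (3*28 + 7*23)/10 = 245/10 = 24.5000
Py = (3*(-9) + 7*(-11))/10 = -104/10 = -10.4000

P = (24.5000, -10.4000)


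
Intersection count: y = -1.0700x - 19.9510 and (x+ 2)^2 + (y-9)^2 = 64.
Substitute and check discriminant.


Substitute y = -1.0700x - 19.9510: (x+ 2)^2 + (-1.0700x- 19.9510-9)^2 = 64
Expand to Ax^2 + Bx + C = 0, where b-k = -28.951
A = 1+m^2 = 2.1449
B = 2(m(b-k) - h) = 2(-1.0700*(-28.951) + 2) = 65.95514
C = h^2 + (b-k)^2 - r^2 = 4 + 838.160401 - 64 = 778.160401
disc = B^2-4AC = 4350.0805 - 6676.3050 = -2326.2245
disc < 0

0 intersection points


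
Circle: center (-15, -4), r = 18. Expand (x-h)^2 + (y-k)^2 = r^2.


(x+ 15)^2 + (y+ 4)^2 = 18^2
D = -2h = 30, E = -2k = 8
F = h^2+k^2-r^2 = 225+16-324 = -83

x^2 + y^2 + 30x + 8y - 83 = 0


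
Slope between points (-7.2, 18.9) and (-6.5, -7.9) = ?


dy = -7.9 - 18.9 = -26.8
dx = -6.5 + 7.2 = 0.7
m = -26.8/0.7 = -38.2857

m = -38.2857


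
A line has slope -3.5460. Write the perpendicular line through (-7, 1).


Perpendicular slope = -1/m1 = -1/(-3.5460) = 0.2820
b2 = y0 - m2*x0 = 1 - 7/(-3.5460) = 1 + 1.9741 = 2.9741

y = 0.2820x + 2.9741


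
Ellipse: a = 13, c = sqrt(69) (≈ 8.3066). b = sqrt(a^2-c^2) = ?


b^2 = 13^2 - (sqrt(69))^2 = 169 - 69 = 100
b = sqrt(100) = 10

b = 10


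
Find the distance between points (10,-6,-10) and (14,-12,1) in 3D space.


dx=4, dy=-6, dz=11
d = sqrt(16+36+121) = sqrt(173) = 13.1529

13.1529


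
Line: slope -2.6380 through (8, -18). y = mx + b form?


y + 18 = -2.6380(x - 8)
y = -2.6380x - 18 + 2.6380*8
y = -2.6380x + 3.1040

y = -2.6380x + 3.1040


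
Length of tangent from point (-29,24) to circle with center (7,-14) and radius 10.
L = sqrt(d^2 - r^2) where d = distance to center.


d = sqrt((-29-7)^2 + (24+ 14)^2) = sqrt(1296+1444) = 52.3450
L = sqrt(2740.0000 - 100) = sqrt(2640.0000) = 51.3809

51.3809


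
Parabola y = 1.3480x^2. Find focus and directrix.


a = 1.3480
1/(4a) = 0.1855
Focus = (0, 0.1855)
Directrix: y = -0.1855

Focus = (0, 0.1855), Directrix: y = -0.1855


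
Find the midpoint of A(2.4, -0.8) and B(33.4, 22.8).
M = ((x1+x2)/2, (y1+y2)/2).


Mx = (2.4 + 33.4)/2 = 35.8/2 = 17.9000
My = (-0.8 + 22.8)/2 = 22.0/2 = 11.0000

(17.9000, 11.0000)


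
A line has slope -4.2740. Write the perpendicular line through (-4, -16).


Perpendicular slope = -1/m1 = -1/(-4.2740) = 0.2340
b2 = y0 - m2*x0 = -16 - 4/(-4.2740) = -16 + 0.9359 = -15.0641

y = 0.2340x - 15.0641


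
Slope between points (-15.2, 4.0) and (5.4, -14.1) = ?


dy = -14.1 - 4.0 = -18.1
dx = 5.4 + 15.2 = 20.6
m = -18.1/20.6 = -0.8786

m = -0.8786


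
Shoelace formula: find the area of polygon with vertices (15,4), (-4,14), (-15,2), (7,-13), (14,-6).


sum(xi*y_{i+1}) = 15*14 - 4*2 - 15*(-13) + 7*(-6) + 14*4 = 411
sum(yi*x_{i+1}) = 4*(-4) + 14*(-15) + 2*7 - 13*14 - 6*15 = -484
Area = |411 + 484|/2 = 895/2 = 447.5000

447.5000 sq units


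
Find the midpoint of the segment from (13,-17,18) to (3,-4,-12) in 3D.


Mx = (13+3)/2 = 8.0000
My = (-17- 4)/2 = -10.5000
Mz = (18- 12)/2 = 3.0000

M = (8.0000, -10.5000, 3.0000)


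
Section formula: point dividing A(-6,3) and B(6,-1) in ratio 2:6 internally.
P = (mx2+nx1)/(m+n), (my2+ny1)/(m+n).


Px = (2*6 + 6*(-6))/8 = -24/8 = -3.0000
Py = (2*(-1) + 6*3)/8 = 16/8 = 2.0000

P = (-3.0000, 2.0000)


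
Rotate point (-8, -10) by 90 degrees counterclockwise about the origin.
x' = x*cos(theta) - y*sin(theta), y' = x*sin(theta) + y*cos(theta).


cos(90) = 0, sin(90) = 1
x' = -8*0 + 10*1 = 10
y' = -8*1 - 10*0 = -8

(10, -8)


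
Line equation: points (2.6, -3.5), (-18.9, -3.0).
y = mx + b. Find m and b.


m = (0.5)/(-21.5) = -0.0233
b = y1 - m*x1 = -3.5 - (0.5*2.6)/(-21.5) = -3.5 + 0.0605 = -3.4395

y = -0.0233x - 3.4395


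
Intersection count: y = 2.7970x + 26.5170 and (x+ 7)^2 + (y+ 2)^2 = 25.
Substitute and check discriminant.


Substitute y = 2.7970x + 26.5170: (x+ 7)^2 + (2.7970x+26.5170+ 2)^2 = 25
Expand to Ax^2 + Bx + C = 0, where b-k = 28.517
A = 1+m^2 = 8.823209
B = 2(m(b-k) - h) = 2(2.7970*28.517 + 7) = 173.524098
C = h^2 + (b-k)^2 - r^2 = 49 + 813.219289 - 25 = 837.219289
disc = B^2-4AC = 30110.6126 - 29547.8431 = 562.7695
disc > 0

2 intersection points


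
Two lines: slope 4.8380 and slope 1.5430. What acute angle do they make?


m1-m2 = 3.295
1+m1*m2 = 8.465034
tan(theta) = |3.295/8.465034| = 0.389248
theta = arctan(|3.295/8.465034|) = 21.2684 degrees (acute angle)

21.2684 degrees


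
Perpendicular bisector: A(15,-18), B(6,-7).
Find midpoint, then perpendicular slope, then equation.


Midpoint = (10.5, -12.5)
Slope of AB = dy/dx = 11/(-9) = -1.2222
Perp slope = -dx/dy = 9/11 = 0.8182
b = My - (perp slope)*Mx = -12.5 + (-9*10.5)/11 = -12.5 - 8.5909 = -21.0909

y = 0.8182x - 21.0909


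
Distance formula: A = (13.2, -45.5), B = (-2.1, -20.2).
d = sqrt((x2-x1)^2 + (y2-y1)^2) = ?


dx = -2.1 - 13.2 = -15.3
dy = -20.2 + 45.5 = 25.3
d = sqrt(234.09 + 640.09) = sqrt(874.18) = 29.5665

29.5665


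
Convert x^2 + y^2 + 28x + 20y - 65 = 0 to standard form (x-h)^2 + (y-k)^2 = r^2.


h = -D/2 = -28/2 = -14
k = -E/2 = -20/2 = -10
r^2 = h^2 + k^2 - F = 196 + 100 + 65 = 361
r = 19

Center (-14, -10), radius = 19


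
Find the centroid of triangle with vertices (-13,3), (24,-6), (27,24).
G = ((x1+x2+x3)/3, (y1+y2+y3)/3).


Gx = (-13+24+27)/3 = 38/3 = 12.6667
Gy = (3- 6+24)/3 = 21/3 = 7.0000

G = (12.6667, 7.0000)


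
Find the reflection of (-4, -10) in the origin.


Reflection rule for origin: (-x, -y)
(-4, -10) -> (4, 10)

(4, 10)


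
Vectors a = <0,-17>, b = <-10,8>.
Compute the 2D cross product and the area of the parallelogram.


cross = 0*8 + 17*(-10) = 0 - 170 = -170
Parallelogram area = |-170| = 170

cross = -170, parallelogram area = 170


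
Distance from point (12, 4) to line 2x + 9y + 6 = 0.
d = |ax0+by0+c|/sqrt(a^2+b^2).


|2*12 + 9*4 + 6| = |66| = 66
sqrt(4 + 81) = sqrt(85) = 9.2195
d = 66/sqrt(85) = 7.1587

7.1587


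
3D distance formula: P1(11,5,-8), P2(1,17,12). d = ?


dx=-10, dy=12, dz=20
d = sqrt(100+144+400) = sqrt(644) = 25.3772

25.3772


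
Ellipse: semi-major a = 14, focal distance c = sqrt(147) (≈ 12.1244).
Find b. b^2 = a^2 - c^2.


b^2 = 14^2 - (sqrt(147))^2 = 196 - 147 = 49
b = sqrt(49) = 7

b = 7


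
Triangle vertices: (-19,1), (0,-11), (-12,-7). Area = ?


-19*(-11+ 7) = 76
0*(-7-1) = 0
-12*(1+ 11) = -144
sum = -68
Area = |-68|/2 = 34.0000

34.0000 sq units


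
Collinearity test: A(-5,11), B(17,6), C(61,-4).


-5*(6+ 4) + 17*(-4-11) + 61*(11-6)
= -50 - 255 + 305 = 0

Yes, collinear (determinant = 0)


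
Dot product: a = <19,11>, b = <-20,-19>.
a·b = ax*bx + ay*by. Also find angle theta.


a·b = 19*(-20) + 11*(-19) = -380 - 209 = -589
|a| = sqrt(361+121) = 21.9545
|b| = sqrt(400+361) = 27.5862
cos(theta) = -589/(sqrt(482)*sqrt(761)) = -589/sqrt(366802) = -0.972522
theta = arccos(-589/sqrt(366802)) = 166.5374 degrees

a·b = -589, theta = 166.5374 deg


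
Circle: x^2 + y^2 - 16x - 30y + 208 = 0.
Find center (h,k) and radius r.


h = -D/2 = 16/2 = 8
k = -E/2 = 30/2 = 15
r^2 = h^2 + k^2 - F = 64 + 225 - 208 = 81
r = 9

Center (8, 15), radius = 9


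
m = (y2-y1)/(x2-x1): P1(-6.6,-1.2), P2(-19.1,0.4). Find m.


dy = 0.4 + 1.2 = 1.6
dx = -19.1 + 6.6 = -12.5
m = 1.6/(-12.5) = -0.1280

m = -0.1280


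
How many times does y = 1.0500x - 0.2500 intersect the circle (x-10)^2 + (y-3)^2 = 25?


Substitute y = 1.0500x - 0.2500: (x-10)^2 + (1.0500x- 0.2500-3)^2 = 25
Expand to Ax^2 + Bx + C = 0, where b-k = -3.25
A = 1+m^2 = 2.1025
B = 2(m(b-k) - h) = 2(1.0500*(-3.25) - 10) = -26.825
C = h^2 + (b-k)^2 - r^2 = 100 + 10.5625 - 25 = 85.5625
disc = B^2-4AC = 719.5806 - 719.5806 = 0
disc = 0

1 intersection point (tangent)


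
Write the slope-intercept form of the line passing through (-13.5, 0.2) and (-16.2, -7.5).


m = (-7.7)/(-2.7) = 2.8519
b = y1 - m*x1 = 0.2 - (-7.7*(-13.5))/(-2.7) = 0.2 + 38.5000 = 38.7000

y = 2.8519x + 38.7000


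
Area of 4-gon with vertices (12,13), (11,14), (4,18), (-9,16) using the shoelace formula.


sum(xi*y_{i+1}) = 12*14 + 11*18 + 4*16 - 9*13 = 313
sum(yi*x_{i+1}) = 13*11 + 14*4 + 18*(-9) + 16*12 = 229
Area = |313 - 229|/2 = 84/2 = 42.0000

42.0000 sq units


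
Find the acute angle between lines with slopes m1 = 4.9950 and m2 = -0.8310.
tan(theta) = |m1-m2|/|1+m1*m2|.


m1-m2 = 5.826
1+m1*m2 = -3.150845
tan(theta) = |5.826/(-3.150845)| = 1.849028
theta = arctan(|5.826/(-3.150845)|) = 61.5944 degrees (acute angle)

61.5944 degrees


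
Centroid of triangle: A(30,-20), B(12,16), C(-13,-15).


Gx = (30+12- 13)/3 = 29/3 = 9.6667
Gy = (-20+16- 15)/3 = -19/3 = -6.3333

G = (9.6667, -6.3333)
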